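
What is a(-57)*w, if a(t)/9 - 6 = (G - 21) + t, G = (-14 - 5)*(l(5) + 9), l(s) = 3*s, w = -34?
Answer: 161568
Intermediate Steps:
G = -456 (G = (-14 - 5)*(3*5 + 9) = -19*(15 + 9) = -19*24 = -456)
a(t) = -4239 + 9*t (a(t) = 54 + 9*((-456 - 21) + t) = 54 + 9*(-477 + t) = 54 + (-4293 + 9*t) = -4239 + 9*t)
a(-57)*w = (-4239 + 9*(-57))*(-34) = (-4239 - 513)*(-34) = -4752*(-34) = 161568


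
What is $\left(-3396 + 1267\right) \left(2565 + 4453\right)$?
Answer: $-14941322$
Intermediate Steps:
$\left(-3396 + 1267\right) \left(2565 + 4453\right) = \left(-2129\right) 7018 = -14941322$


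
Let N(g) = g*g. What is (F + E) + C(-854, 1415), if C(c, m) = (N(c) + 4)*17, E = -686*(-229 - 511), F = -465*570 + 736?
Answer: 12641766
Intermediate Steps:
N(g) = g**2
F = -264314 (F = -265050 + 736 = -264314)
E = 507640 (E = -686*(-740) = 507640)
C(c, m) = 68 + 17*c**2 (C(c, m) = (c**2 + 4)*17 = (4 + c**2)*17 = 68 + 17*c**2)
(F + E) + C(-854, 1415) = (-264314 + 507640) + (68 + 17*(-854)**2) = 243326 + (68 + 17*729316) = 243326 + (68 + 12398372) = 243326 + 12398440 = 12641766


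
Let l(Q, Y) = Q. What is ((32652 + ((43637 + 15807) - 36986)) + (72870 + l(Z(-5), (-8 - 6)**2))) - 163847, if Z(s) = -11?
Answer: -35878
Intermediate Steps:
((32652 + ((43637 + 15807) - 36986)) + (72870 + l(Z(-5), (-8 - 6)**2))) - 163847 = ((32652 + ((43637 + 15807) - 36986)) + (72870 - 11)) - 163847 = ((32652 + (59444 - 36986)) + 72859) - 163847 = ((32652 + 22458) + 72859) - 163847 = (55110 + 72859) - 163847 = 127969 - 163847 = -35878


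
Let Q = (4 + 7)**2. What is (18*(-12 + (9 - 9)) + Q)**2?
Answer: 9025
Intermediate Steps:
Q = 121 (Q = 11**2 = 121)
(18*(-12 + (9 - 9)) + Q)**2 = (18*(-12 + (9 - 9)) + 121)**2 = (18*(-12 + 0) + 121)**2 = (18*(-12) + 121)**2 = (-216 + 121)**2 = (-95)**2 = 9025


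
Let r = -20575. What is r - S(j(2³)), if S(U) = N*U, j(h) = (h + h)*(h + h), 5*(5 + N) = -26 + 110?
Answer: -117979/5 ≈ -23596.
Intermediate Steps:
N = 59/5 (N = -5 + (-26 + 110)/5 = -5 + (⅕)*84 = -5 + 84/5 = 59/5 ≈ 11.800)
j(h) = 4*h² (j(h) = (2*h)*(2*h) = 4*h²)
S(U) = 59*U/5
r - S(j(2³)) = -20575 - 59*4*(2³)²/5 = -20575 - 59*4*8²/5 = -20575 - 59*4*64/5 = -20575 - 59*256/5 = -20575 - 1*15104/5 = -20575 - 15104/5 = -117979/5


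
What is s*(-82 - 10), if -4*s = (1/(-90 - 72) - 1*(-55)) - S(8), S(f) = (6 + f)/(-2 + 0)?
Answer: 230989/162 ≈ 1425.9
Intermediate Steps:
S(f) = -3 - f/2 (S(f) = (6 + f)/(-2) = (6 + f)*(-1/2) = -3 - f/2)
s = -10043/648 (s = -((1/(-90 - 72) - 1*(-55)) - (-3 - 1/2*8))/4 = -((1/(-162) + 55) - (-3 - 4))/4 = -((-1/162 + 55) - 1*(-7))/4 = -(8909/162 + 7)/4 = -1/4*10043/162 = -10043/648 ≈ -15.498)
s*(-82 - 10) = -10043*(-82 - 10)/648 = -10043/648*(-92) = 230989/162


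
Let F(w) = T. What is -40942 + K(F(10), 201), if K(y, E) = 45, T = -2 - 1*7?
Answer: -40897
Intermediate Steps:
T = -9 (T = -2 - 7 = -9)
F(w) = -9
-40942 + K(F(10), 201) = -40942 + 45 = -40897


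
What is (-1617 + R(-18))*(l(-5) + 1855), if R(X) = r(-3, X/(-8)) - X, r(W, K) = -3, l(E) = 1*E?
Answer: -2963700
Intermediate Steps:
l(E) = E
R(X) = -3 - X
(-1617 + R(-18))*(l(-5) + 1855) = (-1617 + (-3 - 1*(-18)))*(-5 + 1855) = (-1617 + (-3 + 18))*1850 = (-1617 + 15)*1850 = -1602*1850 = -2963700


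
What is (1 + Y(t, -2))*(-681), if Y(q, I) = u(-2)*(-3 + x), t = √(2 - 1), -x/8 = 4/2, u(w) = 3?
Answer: 38136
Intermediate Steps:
x = -16 (x = -32/2 = -8*2 = -16)
t = 1 (t = √1 = 1)
Y(q, I) = -57 (Y(q, I) = 3*(-3 - 16) = 3*(-19) = -57)
(1 + Y(t, -2))*(-681) = (1 - 57)*(-681) = -56*(-681) = 38136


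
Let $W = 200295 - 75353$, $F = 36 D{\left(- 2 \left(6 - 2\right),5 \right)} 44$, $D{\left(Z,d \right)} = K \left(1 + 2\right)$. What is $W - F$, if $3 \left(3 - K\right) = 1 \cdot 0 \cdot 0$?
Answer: $110686$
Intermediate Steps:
$K = 3$ ($K = 3 - \frac{1 \cdot 0 \cdot 0}{3} = 3 - \frac{0 \cdot 0}{3} = 3 - 0 = 3 + 0 = 3$)
$D{\left(Z,d \right)} = 9$ ($D{\left(Z,d \right)} = 3 \left(1 + 2\right) = 3 \cdot 3 = 9$)
$F = 14256$ ($F = 36 \cdot 9 \cdot 44 = 324 \cdot 44 = 14256$)
$W = 124942$ ($W = 200295 - 75353 = 124942$)
$W - F = 124942 - 14256 = 110686$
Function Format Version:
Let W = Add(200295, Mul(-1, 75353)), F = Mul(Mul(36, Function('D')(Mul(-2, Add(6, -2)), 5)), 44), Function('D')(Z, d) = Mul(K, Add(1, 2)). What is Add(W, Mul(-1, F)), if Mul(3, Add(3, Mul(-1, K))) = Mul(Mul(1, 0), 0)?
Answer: 110686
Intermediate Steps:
K = 3 (K = Add(3, Mul(Rational(-1, 3), Mul(Mul(1, 0), 0))) = Add(3, Mul(Rational(-1, 3), Mul(0, 0))) = Add(3, Mul(Rational(-1, 3), 0)) = Add(3, 0) = 3)
Function('D')(Z, d) = 9 (Function('D')(Z, d) = Mul(3, Add(1, 2)) = Mul(3, 3) = 9)
F = 14256 (F = Mul(Mul(36, 9), 44) = Mul(324, 44) = 14256)
W = 124942 (W = Add(200295, -75353) = 124942)
Add(W, Mul(-1, F)) = Add(124942, Mul(-1, 14256)) = Add(124942, -14256) = 110686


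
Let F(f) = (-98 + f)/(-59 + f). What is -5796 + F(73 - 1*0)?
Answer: -81169/14 ≈ -5797.8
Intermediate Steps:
F(f) = (-98 + f)/(-59 + f)
-5796 + F(73 - 1*0) = -5796 + (-98 + (73 - 1*0))/(-59 + (73 - 1*0)) = -5796 + (-98 + (73 + 0))/(-59 + (73 + 0)) = -5796 + (-98 + 73)/(-59 + 73) = -5796 - 25/14 = -81169/14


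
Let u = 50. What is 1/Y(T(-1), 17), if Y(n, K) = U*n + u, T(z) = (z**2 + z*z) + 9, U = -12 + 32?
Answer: 1/270 ≈ 0.0037037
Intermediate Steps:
U = 20
T(z) = 9 + 2*z**2 (T(z) = (z**2 + z**2) + 9 = 2*z**2 + 9 = 9 + 2*z**2)
Y(n, K) = 50 + 20*n (Y(n, K) = 20*n + 50 = 50 + 20*n)
1/Y(T(-1), 17) = 1/(50 + 20*(9 + 2*(-1)**2)) = 1/(50 + 20*(9 + 2*1)) = 1/(50 + 20*(9 + 2)) = 1/(50 + 20*11) = 1/(50 + 220) = 1/270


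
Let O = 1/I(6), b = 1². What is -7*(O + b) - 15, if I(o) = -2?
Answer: -37/2 ≈ -18.500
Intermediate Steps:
b = 1
O = -½ (O = 1/(-2) = -½ ≈ -0.50000)
-7*(O + b) - 15 = -7*(-½ + 1) - 15 = -7*½ - 15 = -7/2 - 15 = -37/2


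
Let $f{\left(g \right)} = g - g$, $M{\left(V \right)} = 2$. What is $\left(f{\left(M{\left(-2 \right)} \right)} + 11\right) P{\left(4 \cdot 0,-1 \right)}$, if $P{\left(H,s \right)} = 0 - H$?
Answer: $0$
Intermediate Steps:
$f{\left(g \right)} = 0$
$P{\left(H,s \right)} = - H$
$\left(f{\left(M{\left(-2 \right)} \right)} + 11\right) P{\left(4 \cdot 0,-1 \right)} = \left(0 + 11\right) \left(- 4 \cdot 0\right) = 11 \left(\left(-1\right) 0\right) = 11 \cdot 0 = 0$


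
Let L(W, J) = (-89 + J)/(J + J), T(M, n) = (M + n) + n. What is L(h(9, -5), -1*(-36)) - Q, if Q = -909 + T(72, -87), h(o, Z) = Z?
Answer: 72739/72 ≈ 1010.3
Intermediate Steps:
T(M, n) = M + 2*n
L(W, J) = (-89 + J)/(2*J) (L(W, J) = (-89 + J)/((2*J)) = (-89 + J)*(1/(2*J)) = (-89 + J)/(2*J))
Q = -1011 (Q = -909 + (72 + 2*(-87)) = -909 + (72 - 174) = -909 - 102 = -1011)
L(h(9, -5), -1*(-36)) - Q = (-89 - 1*(-36))/(2*((-1*(-36)))) - 1*(-1011) = (1/2)*(-89 + 36)/36 + 1011 = (1/2)*(1/36)*(-53) + 1011 = -53/72 + 1011 = 72739/72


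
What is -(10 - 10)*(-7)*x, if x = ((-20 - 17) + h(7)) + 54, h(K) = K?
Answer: 0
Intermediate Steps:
x = 24 (x = ((-20 - 17) + 7) + 54 = (-37 + 7) + 54 = -30 + 54 = 24)
-(10 - 10)*(-7)*x = -(10 - 10)*(-7)*24 = -0*(-7)*24 = -0*24 = -1*0 = 0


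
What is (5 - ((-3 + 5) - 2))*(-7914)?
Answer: -39570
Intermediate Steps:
(5 - ((-3 + 5) - 2))*(-7914) = (5 - (2 - 2))*(-7914) = (5 - 1*0)*(-7914) = (5 + 0)*(-7914) = 5*(-7914) = -39570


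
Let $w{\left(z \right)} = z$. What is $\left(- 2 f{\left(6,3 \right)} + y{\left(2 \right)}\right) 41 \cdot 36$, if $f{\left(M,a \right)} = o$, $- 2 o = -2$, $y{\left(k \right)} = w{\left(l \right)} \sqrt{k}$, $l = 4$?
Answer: $-2952 + 5904 \sqrt{2} \approx 5397.5$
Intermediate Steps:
$y{\left(k \right)} = 4 \sqrt{k}$
$o = 1$ ($o = \left(- \frac{1}{2}\right) \left(-2\right) = 1$)
$f{\left(M,a \right)} = 1$
$\left(- 2 f{\left(6,3 \right)} + y{\left(2 \right)}\right) 41 \cdot 36 = \left(\left(-2\right) 1 + 4 \sqrt{2}\right) 41 \cdot 36 = \left(-2 + 4 \sqrt{2}\right) 41 \cdot 36 = \left(-82 + 164 \sqrt{2}\right) 36 = -2952 + 5904 \sqrt{2}$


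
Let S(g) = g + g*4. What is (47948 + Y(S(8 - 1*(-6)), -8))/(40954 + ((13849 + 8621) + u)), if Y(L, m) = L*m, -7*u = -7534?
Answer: 165858/225751 ≈ 0.73469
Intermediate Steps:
u = 7534/7 (u = -⅐*(-7534) = 7534/7 ≈ 1076.3)
S(g) = 5*g (S(g) = g + 4*g = 5*g)
(47948 + Y(S(8 - 1*(-6)), -8))/(40954 + ((13849 + 8621) + u)) = (47948 + (5*(8 - 1*(-6)))*(-8))/(40954 + ((13849 + 8621) + 7534/7)) = (47948 + (5*(8 + 6))*(-8))/(40954 + (22470 + 7534/7)) = (47948 + (5*14)*(-8))/(40954 + 164824/7) = (47948 + 70*(-8))/(451502/7) = (47948 - 560)*(7/451502) = 47388*(7/451502) = 165858/225751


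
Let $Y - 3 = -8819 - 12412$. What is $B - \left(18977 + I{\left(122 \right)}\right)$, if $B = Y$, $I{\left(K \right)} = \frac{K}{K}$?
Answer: $-40206$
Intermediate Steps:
$Y = -21228$ ($Y = 3 - 21231 = -21228$)
$I{\left(K \right)} = 1$
$B = -21228$
$B - \left(18977 + I{\left(122 \right)}\right) = -21228 - 18978 = -40206$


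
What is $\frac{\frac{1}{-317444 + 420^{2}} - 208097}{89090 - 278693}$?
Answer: $\frac{29350833269}{26742365532} \approx 1.0975$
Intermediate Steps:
$\frac{\frac{1}{-317444 + 420^{2}} - 208097}{89090 - 278693} = \frac{\frac{1}{-317444 + 176400} - 208097}{-189603} = \left(\frac{1}{-141044} - 208097\right) \left(- \frac{1}{189603}\right) = \left(- \frac{1}{141044} - 208097\right) \left(- \frac{1}{189603}\right) = \left(- \frac{29350833269}{141044}\right) \left(- \frac{1}{189603}\right) = \frac{29350833269}{26742365532}$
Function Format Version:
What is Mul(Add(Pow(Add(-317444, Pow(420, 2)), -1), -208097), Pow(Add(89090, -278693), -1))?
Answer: Rational(29350833269, 26742365532) ≈ 1.0975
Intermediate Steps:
Mul(Add(Pow(Add(-317444, Pow(420, 2)), -1), -208097), Pow(Add(89090, -278693), -1)) = Mul(Add(Pow(Add(-317444, 176400), -1), -208097), Pow(-189603, -1)) = Mul(Add(Pow(-141044, -1), -208097), Rational(-1, 189603)) = Mul(Add(Rational(-1, 141044), -208097), Rational(-1, 189603)) = Mul(Rational(-29350833269, 141044), Rational(-1, 189603)) = Rational(29350833269, 26742365532)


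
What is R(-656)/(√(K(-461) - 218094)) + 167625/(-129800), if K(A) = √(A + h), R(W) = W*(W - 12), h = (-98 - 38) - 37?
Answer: -6705/5192 + 438208/√(-218094 + I*√634) ≈ -1.2372 - 938.34*I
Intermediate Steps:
h = -173 (h = -136 - 37 = -173)
R(W) = W*(-12 + W)
K(A) = √(-173 + A) (K(A) = √(A - 173) = √(-173 + A))
R(-656)/(√(K(-461) - 218094)) + 167625/(-129800) = (-656*(-12 - 656))/(√(√(-173 - 461) - 218094)) + 167625/(-129800) = (-656*(-668))/(√(√(-634) - 218094)) + 167625*(-1/129800) = 438208/(√(I*√634 - 218094)) - 6705/5192 = 438208/(√(-218094 + I*√634)) - 6705/5192 = 438208/√(-218094 + I*√634) - 6705/5192 = -6705/5192 + 438208/√(-218094 + I*√634)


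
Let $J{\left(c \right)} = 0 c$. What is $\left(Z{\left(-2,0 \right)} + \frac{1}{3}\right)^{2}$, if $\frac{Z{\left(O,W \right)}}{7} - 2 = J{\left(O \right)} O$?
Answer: $\frac{1849}{9} \approx 205.44$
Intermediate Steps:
$J{\left(c \right)} = 0$
$Z{\left(O,W \right)} = 14$ ($Z{\left(O,W \right)} = 14 + 7 \cdot 0 O = 14 + 7 \cdot 0 = 14 + 0 = 14$)
$\left(Z{\left(-2,0 \right)} + \frac{1}{3}\right)^{2} = \left(14 + \frac{1}{3}\right)^{2} = \left(\frac{43}{3}\right)^{2} = \frac{1849}{9}$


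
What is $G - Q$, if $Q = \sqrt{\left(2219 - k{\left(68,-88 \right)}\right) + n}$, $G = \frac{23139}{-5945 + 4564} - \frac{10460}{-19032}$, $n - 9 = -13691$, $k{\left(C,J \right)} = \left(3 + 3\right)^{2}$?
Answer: $- \frac{106484047}{6570798} - i \sqrt{11499} \approx -16.206 - 107.23 i$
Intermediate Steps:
$k{\left(C,J \right)} = 36$ ($k{\left(C,J \right)} = 6^{2} = 36$)
$n = -13682$ ($n = 9 - 13691 = -13682$)
$G = - \frac{106484047}{6570798}$ ($G = \frac{23139}{-1381} - - \frac{2615}{4758} = 23139 \left(- \frac{1}{1381}\right) + \frac{2615}{4758} = - \frac{23139}{1381} + \frac{2615}{4758} = - \frac{106484047}{6570798} \approx -16.206$)
$Q = i \sqrt{11499}$ ($Q = \sqrt{\left(2219 - 36\right) - 13682} = \sqrt{2183 - 13682} = \sqrt{-11499} = i \sqrt{11499} \approx 107.23 i$)
$G - Q = - \frac{106484047}{6570798} - i \sqrt{11499}$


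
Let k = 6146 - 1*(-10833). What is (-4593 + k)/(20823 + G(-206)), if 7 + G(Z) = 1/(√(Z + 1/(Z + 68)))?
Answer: 3664881550352/6159226090181 + 6193*I*√3923202/6159226090181 ≈ 0.59502 + 1.9916e-6*I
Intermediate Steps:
k = 16979 (k = 6146 + 10833 = 16979)
G(Z) = -7 + (Z + 1/(68 + Z))^(-½) (G(Z) = -7 + 1/(√(Z + 1/(Z + 68))) = -7 + 1/(√(Z + 1/(68 + Z))) = -7 + (Z + 1/(68 + Z))^(-½))
(-4593 + k)/(20823 + G(-206)) = (-4593 + 16979)/(20823 + (-7 + (-206 + 1/(68 - 206))^(-½))) = 12386/(20823 + (-7 + (-206 + 1/(-138))^(-½))) = 12386/(20823 + (-7 + (-206 - 1/138)^(-½))) = 12386/(20823 + (-7 + (-28429/138)^(-½))) = 12386/(20823 + (-7 - I*√3923202/28429)) = 12386/(20816 - I*√3923202/28429)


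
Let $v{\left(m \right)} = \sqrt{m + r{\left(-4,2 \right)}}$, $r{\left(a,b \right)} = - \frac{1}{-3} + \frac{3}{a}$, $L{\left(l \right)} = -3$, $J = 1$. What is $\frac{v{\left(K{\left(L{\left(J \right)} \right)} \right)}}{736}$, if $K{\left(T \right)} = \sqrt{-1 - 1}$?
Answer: $\frac{\sqrt{-15 + 36 i \sqrt{2}}}{4416} \approx 0.00098805 + 0.0013211 i$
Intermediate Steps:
$r{\left(a,b \right)} = \frac{1}{3} + \frac{3}{a}$ ($r{\left(a,b \right)} = \left(-1\right) \left(- \frac{1}{3}\right) + \frac{3}{a} = \frac{1}{3} + \frac{3}{a}$)
$K{\left(T \right)} = i \sqrt{2}$ ($K{\left(T \right)} = \sqrt{-2} = i \sqrt{2}$)
$v{\left(m \right)} = \sqrt{- \frac{5}{12} + m}$ ($v{\left(m \right)} = \sqrt{m + \frac{9 - 4}{3 \left(-4\right)}} = \sqrt{m + \frac{1}{3} \left(- \frac{1}{4}\right) 5} = \sqrt{m - \frac{5}{12}} = \sqrt{- \frac{5}{12} + m}$)
$\frac{v{\left(K{\left(L{\left(J \right)} \right)} \right)}}{736} = \frac{\frac{1}{6} \sqrt{-15 + 36 i \sqrt{2}}}{736} = \frac{\sqrt{-15 + 36 i \sqrt{2}}}{4416}$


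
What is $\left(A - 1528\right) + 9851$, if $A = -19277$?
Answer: $-10954$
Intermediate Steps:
$\left(A - 1528\right) + 9851 = \left(-19277 - 1528\right) + 9851 = -20805 + 9851 = -10954$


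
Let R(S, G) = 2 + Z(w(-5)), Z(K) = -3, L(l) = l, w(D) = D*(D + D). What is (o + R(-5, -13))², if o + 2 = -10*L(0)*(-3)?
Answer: 9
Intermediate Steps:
w(D) = 2*D² (w(D) = D*(2*D) = 2*D²)
o = -2 (o = -2 - 10*0*(-3) = -2 + 0*(-3) = -2 + 0 = -2)
R(S, G) = -1 (R(S, G) = 2 - 3 = -1)
(o + R(-5, -13))² = (-2 - 1)² = (-3)² = 9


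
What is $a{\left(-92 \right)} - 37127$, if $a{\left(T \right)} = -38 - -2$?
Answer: $-37163$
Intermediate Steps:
$a{\left(T \right)} = -36$ ($a{\left(T \right)} = -38 + 2 = -36$)
$a{\left(-92 \right)} - 37127 = -36 - 37127 = -37163$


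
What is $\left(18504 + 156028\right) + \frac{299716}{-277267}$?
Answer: $\frac{48391664328}{277267} \approx 1.7453 \cdot 10^{5}$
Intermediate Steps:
$\left(18504 + 156028\right) + \frac{299716}{-277267} = 174532 + 299716 \left(- \frac{1}{277267}\right) = 174532 - \frac{299716}{277267} = \frac{48391664328}{277267}$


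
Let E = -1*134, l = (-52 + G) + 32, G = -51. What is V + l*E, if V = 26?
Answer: 9540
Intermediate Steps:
l = -71 (l = (-52 - 51) + 32 = -103 + 32 = -71)
E = -134
V + l*E = 26 - 71*(-134) = 26 + 9514 = 9540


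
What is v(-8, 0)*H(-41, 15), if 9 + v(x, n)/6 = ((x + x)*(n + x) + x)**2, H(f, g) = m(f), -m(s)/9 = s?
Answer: 31861674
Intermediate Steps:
m(s) = -9*s
H(f, g) = -9*f
v(x, n) = -54 + 6*(x + 2*x*(n + x))**2 (v(x, n) = -54 + 6*((x + x)*(n + x) + x)**2 = -54 + 6*((2*x)*(n + x) + x)**2 = -54 + 6*(2*x*(n + x) + x)**2 = -54 + 6*(x + 2*x*(n + x))**2)
v(-8, 0)*H(-41, 15) = (-54 + 6*(-8)**2*(1 + 2*0 + 2*(-8))**2)*(-9*(-41)) = (-54 + 6*64*(1 + 0 - 16)**2)*369 = (-54 + 6*64*(-15)**2)*369 = (-54 + 6*64*225)*369 = (-54 + 86400)*369 = 86346*369 = 31861674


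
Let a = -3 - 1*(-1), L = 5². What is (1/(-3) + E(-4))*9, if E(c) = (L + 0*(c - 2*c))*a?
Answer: -453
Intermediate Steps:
L = 25
a = -2 (a = -3 + 1 = -2)
E(c) = -50 (E(c) = (25 + 0*(c - 2*c))*(-2) = (25 + 0*(-c))*(-2) = (25 + 0)*(-2) = 25*(-2) = -50)
(1/(-3) + E(-4))*9 = (1/(-3) - 50)*9 = (-⅓ - 50)*9 = -151/3*9 = -453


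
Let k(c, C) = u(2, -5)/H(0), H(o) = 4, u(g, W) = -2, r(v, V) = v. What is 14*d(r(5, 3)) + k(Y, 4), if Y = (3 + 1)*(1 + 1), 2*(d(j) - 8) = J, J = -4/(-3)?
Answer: 725/6 ≈ 120.83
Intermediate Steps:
J = 4/3 (J = -4*(-⅓) = 4/3 ≈ 1.3333)
d(j) = 26/3 (d(j) = 8 + (½)*(4/3) = 8 + ⅔ = 26/3)
Y = 8 (Y = 4*2 = 8)
k(c, C) = -½ (k(c, C) = -2/4 = -2*¼ = -½)
14*d(r(5, 3)) + k(Y, 4) = 14*(26/3) - ½ = 364/3 - ½ = 725/6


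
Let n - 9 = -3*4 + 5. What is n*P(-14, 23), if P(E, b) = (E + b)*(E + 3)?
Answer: -198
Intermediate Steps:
P(E, b) = (3 + E)*(E + b) (P(E, b) = (E + b)*(3 + E) = (3 + E)*(E + b))
n = 2 (n = 9 + (-3*4 + 5) = 9 + (-12 + 5) = 9 - 7 = 2)
n*P(-14, 23) = 2*((-14)² + 3*(-14) + 3*23 - 14*23) = 2*(196 - 42 + 69 - 322) = 2*(-99) = -198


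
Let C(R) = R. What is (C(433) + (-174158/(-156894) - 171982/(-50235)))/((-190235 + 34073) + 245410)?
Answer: 47895161389/9769643991560 ≈ 0.0049024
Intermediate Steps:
(C(433) + (-174158/(-156894) - 171982/(-50235)))/((-190235 + 34073) + 245410) = (433 + (-174158/(-156894) - 171982/(-50235)))/((-190235 + 34073) + 245410) = (433 + (-174158*(-1/156894) - 171982*(-1/50235)))/(-156162 + 245410) = (433 + (87079/78447 + 171982/50235))/89248 = (433 + 1985098391/437865005)*(1/89248) = (191580645556/437865005)*(1/89248) = 47895161389/9769643991560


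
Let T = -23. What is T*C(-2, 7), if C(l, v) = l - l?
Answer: 0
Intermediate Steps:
C(l, v) = 0
T*C(-2, 7) = -23*0 = 0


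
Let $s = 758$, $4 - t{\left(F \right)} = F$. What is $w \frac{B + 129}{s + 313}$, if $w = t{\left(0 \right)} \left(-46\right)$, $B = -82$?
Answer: $- \frac{8648}{1071} \approx -8.0747$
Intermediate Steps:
$t{\left(F \right)} = 4 - F$
$w = -184$ ($w = \left(4 - 0\right) \left(-46\right) = \left(4 + 0\right) \left(-46\right) = 4 \left(-46\right) = -184$)
$w \frac{B + 129}{s + 313} = - 184 \frac{-82 + 129}{758 + 313} = - 184 \cdot \frac{47}{1071} = - 184 \cdot 47 \cdot \frac{1}{1071} = \left(-184\right) \frac{47}{1071} = - \frac{8648}{1071}$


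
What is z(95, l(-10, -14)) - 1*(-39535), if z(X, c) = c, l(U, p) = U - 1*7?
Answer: 39518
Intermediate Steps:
l(U, p) = -7 + U (l(U, p) = U - 7 = -7 + U)
z(95, l(-10, -14)) - 1*(-39535) = (-7 - 10) - 1*(-39535) = -17 + 39535 = 39518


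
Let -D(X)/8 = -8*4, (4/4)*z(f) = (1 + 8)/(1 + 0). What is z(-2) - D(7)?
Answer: -247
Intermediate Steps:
z(f) = 9 (z(f) = (1 + 8)/(1 + 0) = 9/1 = 9*1 = 9)
D(X) = 256 (D(X) = -(-64)*4 = -8*(-32) = 256)
z(-2) - D(7) = 9 - 1*256 = 9 - 256 = -247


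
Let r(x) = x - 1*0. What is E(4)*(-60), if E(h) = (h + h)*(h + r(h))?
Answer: -3840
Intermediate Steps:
r(x) = x (r(x) = x + 0 = x)
E(h) = 4*h² (E(h) = (h + h)*(h + h) = (2*h)*(2*h) = 4*h²)
E(4)*(-60) = (4*4²)*(-60) = (4*16)*(-60) = 64*(-60) = -3840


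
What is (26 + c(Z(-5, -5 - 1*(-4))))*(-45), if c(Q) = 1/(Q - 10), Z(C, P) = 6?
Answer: -4635/4 ≈ -1158.8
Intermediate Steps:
c(Q) = 1/(-10 + Q)
(26 + c(Z(-5, -5 - 1*(-4))))*(-45) = (26 + 1/(-10 + 6))*(-45) = (26 + 1/(-4))*(-45) = (26 - 1/4)*(-45) = (103/4)*(-45) = -4635/4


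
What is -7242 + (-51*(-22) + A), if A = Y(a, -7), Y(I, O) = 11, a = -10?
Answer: -6109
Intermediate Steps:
A = 11
-7242 + (-51*(-22) + A) = -7242 + (-51*(-22) + 11) = -7242 + (1122 + 11) = -7242 + 1133 = -6109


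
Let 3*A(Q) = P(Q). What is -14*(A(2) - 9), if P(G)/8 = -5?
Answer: 938/3 ≈ 312.67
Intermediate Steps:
P(G) = -40 (P(G) = 8*(-5) = -40)
A(Q) = -40/3 (A(Q) = (⅓)*(-40) = -40/3)
-14*(A(2) - 9) = -14*(-40/3 - 9) = -14*(-67/3) = 938/3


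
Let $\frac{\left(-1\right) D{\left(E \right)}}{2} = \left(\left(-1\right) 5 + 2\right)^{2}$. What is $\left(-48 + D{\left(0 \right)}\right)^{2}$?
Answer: $4356$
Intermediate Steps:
$D{\left(E \right)} = -18$ ($D{\left(E \right)} = - 2 \left(\left(-1\right) 5 + 2\right)^{2} = - 2 \left(-5 + 2\right)^{2} = - 2 \left(-3\right)^{2} = \left(-2\right) 9 = -18$)
$\left(-48 + D{\left(0 \right)}\right)^{2} = \left(-48 - 18\right)^{2} = \left(-66\right)^{2} = 4356$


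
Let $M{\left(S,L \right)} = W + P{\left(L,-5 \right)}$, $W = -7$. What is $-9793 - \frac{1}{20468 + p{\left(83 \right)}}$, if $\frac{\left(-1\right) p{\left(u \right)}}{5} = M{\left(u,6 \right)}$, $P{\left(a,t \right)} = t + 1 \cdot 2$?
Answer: $- \frac{200932775}{20518} \approx -9793.0$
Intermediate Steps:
$P{\left(a,t \right)} = 2 + t$ ($P{\left(a,t \right)} = t + 2 = 2 + t$)
$M{\left(S,L \right)} = -10$ ($M{\left(S,L \right)} = -7 + \left(2 - 5\right) = -7 - 3 = -10$)
$p{\left(u \right)} = 50$ ($p{\left(u \right)} = \left(-5\right) \left(-10\right) = 50$)
$-9793 - \frac{1}{20468 + p{\left(83 \right)}} = -9793 - \frac{1}{20468 + 50} = -9793 - \frac{1}{20518} = - \frac{200932775}{20518}$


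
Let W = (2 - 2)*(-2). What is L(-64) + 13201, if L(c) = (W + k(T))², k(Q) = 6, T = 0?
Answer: 13237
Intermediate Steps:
W = 0 (W = 0*(-2) = 0)
L(c) = 36 (L(c) = (0 + 6)² = 6² = 36)
L(-64) + 13201 = 36 + 13201 = 13237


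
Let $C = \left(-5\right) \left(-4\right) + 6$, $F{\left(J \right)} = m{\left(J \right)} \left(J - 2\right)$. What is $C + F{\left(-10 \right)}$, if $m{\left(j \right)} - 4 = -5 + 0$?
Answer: $38$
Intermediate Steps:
$m{\left(j \right)} = -1$ ($m{\left(j \right)} = 4 + \left(-5 + 0\right) = 4 - 5 = -1$)
$F{\left(J \right)} = 2 - J$ ($F{\left(J \right)} = - (J - 2) = - (-2 + J) = 2 - J$)
$C = 26$ ($C = 20 + 6 = 26$)
$C + F{\left(-10 \right)} = 26 + \left(2 - -10\right) = 26 + \left(2 + 10\right) = 26 + 12 = 38$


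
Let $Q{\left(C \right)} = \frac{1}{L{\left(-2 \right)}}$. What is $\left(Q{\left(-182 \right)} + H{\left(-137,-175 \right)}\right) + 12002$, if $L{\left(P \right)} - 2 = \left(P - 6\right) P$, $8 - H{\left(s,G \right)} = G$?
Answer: $\frac{219331}{18} \approx 12185.0$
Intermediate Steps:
$H{\left(s,G \right)} = 8 - G$
$L{\left(P \right)} = 2 + P \left(-6 + P\right)$ ($L{\left(P \right)} = 2 + \left(P - 6\right) P = 2 + \left(-6 + P\right) P = 2 + P \left(-6 + P\right)$)
$Q{\left(C \right)} = \frac{1}{18}$ ($Q{\left(C \right)} = \frac{1}{2 + \left(-2\right)^{2} - -12} = \frac{1}{2 + 4 + 12} = \frac{1}{18}$)
$\left(Q{\left(-182 \right)} + H{\left(-137,-175 \right)}\right) + 12002 = \left(\frac{1}{18} + \left(8 - -175\right)\right) + 12002 = \left(\frac{1}{18} + \left(8 + 175\right)\right) + 12002 = \left(\frac{1}{18} + 183\right) + 12002 = \frac{3295}{18} + 12002 = \frac{219331}{18}$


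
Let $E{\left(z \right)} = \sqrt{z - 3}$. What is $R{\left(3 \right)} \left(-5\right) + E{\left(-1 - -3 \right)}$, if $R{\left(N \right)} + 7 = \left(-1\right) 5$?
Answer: $60 + i \approx 60.0 + 1.0 i$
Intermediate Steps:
$R{\left(N \right)} = -12$ ($R{\left(N \right)} = -7 - 5 = -12$)
$E{\left(z \right)} = \sqrt{-3 + z}$
$R{\left(3 \right)} \left(-5\right) + E{\left(-1 - -3 \right)} = \left(-12\right) \left(-5\right) + \sqrt{-3 - -2} = 60 + \sqrt{-3 + \left(-1 + 3\right)} = 60 + \sqrt{-3 + 2} = 60 + \sqrt{-1} = 60 + i$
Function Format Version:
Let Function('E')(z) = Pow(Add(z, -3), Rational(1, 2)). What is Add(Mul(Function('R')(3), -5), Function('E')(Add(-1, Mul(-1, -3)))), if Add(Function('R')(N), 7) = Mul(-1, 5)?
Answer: Add(60, I) ≈ Add(60.000, Mul(1.0000, I))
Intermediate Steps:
Function('R')(N) = -12 (Function('R')(N) = Add(-7, Mul(-1, 5)) = Add(-7, -5) = -12)
Function('E')(z) = Pow(Add(-3, z), Rational(1, 2))
Add(Mul(Function('R')(3), -5), Function('E')(Add(-1, Mul(-1, -3)))) = Add(Mul(-12, -5), Pow(Add(-3, Add(-1, Mul(-1, -3))), Rational(1, 2))) = Add(60, Pow(Add(-3, Add(-1, 3)), Rational(1, 2))) = Add(60, Pow(Add(-3, 2), Rational(1, 2))) = Add(60, Pow(-1, Rational(1, 2))) = Add(60, I)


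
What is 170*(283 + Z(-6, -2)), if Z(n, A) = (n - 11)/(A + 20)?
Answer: 431545/9 ≈ 47949.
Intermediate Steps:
Z(n, A) = (-11 + n)/(20 + A)
170*(283 + Z(-6, -2)) = 170*(283 + (-11 - 6)/(20 - 2)) = 170*(283 - 17/18) = 170*(5077/18) = 431545/9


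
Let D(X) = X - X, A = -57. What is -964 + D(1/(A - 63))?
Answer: -964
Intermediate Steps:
D(X) = 0
-964 + D(1/(A - 63)) = -964 + 0 = -964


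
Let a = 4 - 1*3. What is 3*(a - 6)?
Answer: -15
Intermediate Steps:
a = 1 (a = 4 - 3 = 1)
3*(a - 6) = 3*(1 - 6) = 3*(-5) = -15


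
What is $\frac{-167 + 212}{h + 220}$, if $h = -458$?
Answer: $- \frac{45}{238} \approx -0.18908$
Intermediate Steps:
$\frac{-167 + 212}{h + 220} = \frac{-167 + 212}{-458 + 220} = \frac{45}{-238} = 45 \left(- \frac{1}{238}\right) = - \frac{45}{238}$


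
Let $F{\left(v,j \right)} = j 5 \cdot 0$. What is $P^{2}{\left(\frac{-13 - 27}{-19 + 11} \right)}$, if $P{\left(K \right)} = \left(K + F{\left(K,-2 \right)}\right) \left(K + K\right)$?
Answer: $2500$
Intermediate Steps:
$F{\left(v,j \right)} = 0$ ($F{\left(v,j \right)} = 5 j 0 = 0$)
$P{\left(K \right)} = 2 K^{2}$ ($P{\left(K \right)} = \left(K + 0\right) \left(K + K\right) = K 2 K = 2 K^{2}$)
$P^{2}{\left(\frac{-13 - 27}{-19 + 11} \right)} = \left(2 \left(\frac{-13 - 27}{-19 + 11}\right)^{2}\right)^{2} = \left(2 \left(- \frac{40}{-8}\right)^{2}\right)^{2} = \left(2 \left(\left(-40\right) \left(- \frac{1}{8}\right)\right)^{2}\right)^{2} = \left(2 \cdot 5^{2}\right)^{2} = \left(2 \cdot 25\right)^{2} = 50^{2} = 2500$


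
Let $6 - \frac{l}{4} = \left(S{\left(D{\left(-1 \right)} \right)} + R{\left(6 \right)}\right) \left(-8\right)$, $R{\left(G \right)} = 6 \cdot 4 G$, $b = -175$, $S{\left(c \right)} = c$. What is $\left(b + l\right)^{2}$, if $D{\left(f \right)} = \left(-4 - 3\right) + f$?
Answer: $17648401$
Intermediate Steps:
$D{\left(f \right)} = -7 + f$
$R{\left(G \right)} = 24 G$
$l = 4376$ ($l = 24 - 4 \left(\left(-7 - 1\right) + 24 \cdot 6\right) \left(-8\right) = 24 - 4 \left(-8 + 144\right) \left(-8\right) = 24 - 4 \cdot 136 \left(-8\right) = 24 - -4352 = 24 + 4352 = 4376$)
$\left(b + l\right)^{2} = \left(-175 + 4376\right)^{2} = 4201^{2} = 17648401$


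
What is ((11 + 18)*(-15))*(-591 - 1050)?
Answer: 713835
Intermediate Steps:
((11 + 18)*(-15))*(-591 - 1050) = (29*(-15))*(-1641) = -435*(-1641) = 713835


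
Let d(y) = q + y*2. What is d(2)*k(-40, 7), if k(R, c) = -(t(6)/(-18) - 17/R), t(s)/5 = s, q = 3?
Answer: 1043/120 ≈ 8.6917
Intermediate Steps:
t(s) = 5*s
d(y) = 3 + 2*y (d(y) = 3 + y*2 = 3 + 2*y)
k(R, c) = 5/3 + 17/R (k(R, c) = -((5*6)/(-18) - 17/R) = -(30*(-1/18) - 17/R) = -(-5/3 - 17/R) = 5/3 + 17/R)
d(2)*k(-40, 7) = (3 + 2*2)*(5/3 + 17/(-40)) = (3 + 4)*(5/3 + 17*(-1/40)) = 7*(5/3 - 17/40) = 7*(149/120) = 1043/120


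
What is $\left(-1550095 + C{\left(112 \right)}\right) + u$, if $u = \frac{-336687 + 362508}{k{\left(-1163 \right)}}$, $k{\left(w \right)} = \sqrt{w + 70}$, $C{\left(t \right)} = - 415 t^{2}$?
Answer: $-6755855 - \frac{25821 i \sqrt{1093}}{1093} \approx -6.7559 \cdot 10^{6} - 781.02 i$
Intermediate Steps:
$k{\left(w \right)} = \sqrt{70 + w}$
$u = - \frac{25821 i \sqrt{1093}}{1093}$ ($u = \frac{-336687 + 362508}{\sqrt{70 - 1163}} = \frac{25821}{\sqrt{-1093}} = \frac{25821}{i \sqrt{1093}} = 25821 \left(- \frac{i \sqrt{1093}}{1093}\right) = - \frac{25821 i \sqrt{1093}}{1093} \approx - 781.02 i$)
$\left(-1550095 + C{\left(112 \right)}\right) + u = \left(-1550095 - 415 \cdot 112^{2}\right) - \frac{25821 i \sqrt{1093}}{1093} = \left(-1550095 - 5205760\right) - \frac{25821 i \sqrt{1093}}{1093} = -6755855 - \frac{25821 i \sqrt{1093}}{1093}$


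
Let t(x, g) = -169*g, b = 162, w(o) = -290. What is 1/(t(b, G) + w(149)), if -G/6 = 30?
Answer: 1/30130 ≈ 3.3189e-5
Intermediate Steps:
G = -180 (G = -6*30 = -180)
1/(t(b, G) + w(149)) = 1/(-169*(-180) - 290) = 1/(30420 - 290) = 1/30130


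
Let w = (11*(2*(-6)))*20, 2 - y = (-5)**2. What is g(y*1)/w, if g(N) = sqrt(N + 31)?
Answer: -sqrt(2)/1320 ≈ -0.0010714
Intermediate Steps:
y = -23 (y = 2 - 1*(-5)**2 = 2 - 1*25 = 2 - 25 = -23)
g(N) = sqrt(31 + N)
w = -2640 (w = (11*(-12))*20 = -132*20 = -2640)
g(y*1)/w = sqrt(31 - 23*1)/(-2640) = sqrt(31 - 23)*(-1/2640) = sqrt(8)*(-1/2640) = (2*sqrt(2))*(-1/2640) = -sqrt(2)/1320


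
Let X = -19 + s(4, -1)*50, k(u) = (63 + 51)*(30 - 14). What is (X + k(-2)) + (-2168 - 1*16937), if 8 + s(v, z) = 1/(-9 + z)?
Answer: -17705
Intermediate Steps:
s(v, z) = -8 + 1/(-9 + z)
k(u) = 1824 (k(u) = 114*16 = 1824)
X = -424 (X = -19 + ((73 - 8*(-1))/(-9 - 1))*50 = -19 + ((73 + 8)/(-10))*50 = -19 - ⅒*81*50 = -19 - 81/10*50 = -19 - 405 = -424)
(X + k(-2)) + (-2168 - 1*16937) = (-424 + 1824) + (-2168 - 1*16937) = 1400 + (-2168 - 16937) = 1400 - 19105 = -17705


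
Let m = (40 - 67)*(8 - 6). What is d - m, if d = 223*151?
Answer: 33727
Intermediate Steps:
d = 33673
m = -54 (m = -27*2 = -54)
d - m = 33673 - 1*(-54) = 33673 + 54 = 33727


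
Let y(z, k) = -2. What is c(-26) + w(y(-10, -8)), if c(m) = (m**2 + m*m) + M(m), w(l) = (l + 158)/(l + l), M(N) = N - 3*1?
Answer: 1284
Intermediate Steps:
M(N) = -3 + N (M(N) = N - 3 = -3 + N)
w(l) = (158 + l)/(2*l) (w(l) = (158 + l)/((2*l)) = (158 + l)*(1/(2*l)) = (158 + l)/(2*l))
c(m) = -3 + m + 2*m**2 (c(m) = (m**2 + m*m) + (-3 + m) = (m**2 + m**2) + (-3 + m) = 2*m**2 + (-3 + m) = -3 + m + 2*m**2)
c(-26) + w(y(-10, -8)) = (-3 - 26 + 2*(-26)**2) + (1/2)*(158 - 2)/(-2) = (-3 - 26 + 2*676) + (1/2)*(-1/2)*156 = (-3 - 26 + 1352) - 39 = 1323 - 39 = 1284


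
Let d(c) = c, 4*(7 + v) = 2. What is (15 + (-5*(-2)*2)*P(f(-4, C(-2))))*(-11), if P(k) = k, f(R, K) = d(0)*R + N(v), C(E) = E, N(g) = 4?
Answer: -1045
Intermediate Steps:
v = -13/2 (v = -7 + (¼)*2 = -7 + ½ = -13/2 ≈ -6.5000)
f(R, K) = 4 (f(R, K) = 0*R + 4 = 0 + 4 = 4)
(15 + (-5*(-2)*2)*P(f(-4, C(-2))))*(-11) = (15 + (-5*(-2)*2)*4)*(-11) = (15 + (10*2)*4)*(-11) = (15 + 20*4)*(-11) = (15 + 80)*(-11) = 95*(-11) = -1045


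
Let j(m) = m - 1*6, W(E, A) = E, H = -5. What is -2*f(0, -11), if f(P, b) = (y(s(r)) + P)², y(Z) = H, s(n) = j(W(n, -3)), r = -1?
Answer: -50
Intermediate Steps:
j(m) = -6 + m (j(m) = m - 6 = -6 + m)
s(n) = -6 + n
y(Z) = -5
f(P, b) = (-5 + P)²
-2*f(0, -11) = -2*(-5 + 0)² = -2*(-5)² = -2*25 = -50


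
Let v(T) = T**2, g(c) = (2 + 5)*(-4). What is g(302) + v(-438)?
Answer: 191816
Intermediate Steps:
g(c) = -28 (g(c) = 7*(-4) = -28)
g(302) + v(-438) = -28 + (-438)**2 = -28 + 191844 = 191816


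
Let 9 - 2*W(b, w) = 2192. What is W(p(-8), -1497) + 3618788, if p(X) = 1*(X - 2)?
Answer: 7235393/2 ≈ 3.6177e+6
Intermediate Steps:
p(X) = -2 + X (p(X) = 1*(-2 + X) = -2 + X)
W(b, w) = -2183/2 (W(b, w) = 9/2 - ½*2192 = 9/2 - 1096 = -2183/2)
W(p(-8), -1497) + 3618788 = -2183/2 + 3618788 = 7235393/2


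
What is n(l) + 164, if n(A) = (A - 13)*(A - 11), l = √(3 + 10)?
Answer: 320 - 24*√13 ≈ 233.47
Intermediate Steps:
l = √13 ≈ 3.6056
n(A) = (-13 + A)*(-11 + A)
n(l) + 164 = (143 + (√13)² - 24*√13) + 164 = (143 + 13 - 24*√13) + 164 = (156 - 24*√13) + 164 = 320 - 24*√13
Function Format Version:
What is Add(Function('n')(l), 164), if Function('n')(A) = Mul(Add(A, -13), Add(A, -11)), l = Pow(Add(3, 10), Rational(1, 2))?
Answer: Add(320, Mul(-24, Pow(13, Rational(1, 2)))) ≈ 233.47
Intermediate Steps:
l = Pow(13, Rational(1, 2)) ≈ 3.6056
Function('n')(A) = Mul(Add(-13, A), Add(-11, A))
Add(Function('n')(l), 164) = Add(Add(143, Pow(Pow(13, Rational(1, 2)), 2), Mul(-24, Pow(13, Rational(1, 2)))), 164) = Add(Add(143, 13, Mul(-24, Pow(13, Rational(1, 2)))), 164) = Add(Add(156, Mul(-24, Pow(13, Rational(1, 2)))), 164) = Add(320, Mul(-24, Pow(13, Rational(1, 2))))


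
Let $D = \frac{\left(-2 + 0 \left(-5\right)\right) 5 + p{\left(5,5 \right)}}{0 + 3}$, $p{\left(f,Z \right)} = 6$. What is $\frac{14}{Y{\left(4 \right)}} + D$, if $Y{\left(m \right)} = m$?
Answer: $\frac{13}{6} \approx 2.1667$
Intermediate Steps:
$D = - \frac{4}{3}$ ($D = \frac{\left(-2 + 0 \left(-5\right)\right) 5 + 6}{0 + 3} = \frac{\left(-2 + 0\right) 5 + 6}{3} = \left(\left(-2\right) 5 + 6\right) \frac{1}{3} = \left(-10 + 6\right) \frac{1}{3} = \left(-4\right) \frac{1}{3} = - \frac{4}{3} \approx -1.3333$)
$\frac{14}{Y{\left(4 \right)}} + D = \frac{14}{4} - \frac{4}{3} = 14 \cdot \frac{1}{4} - \frac{4}{3} = \frac{7}{2} - \frac{4}{3} = \frac{13}{6}$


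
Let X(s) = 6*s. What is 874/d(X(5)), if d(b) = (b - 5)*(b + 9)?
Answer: 874/975 ≈ 0.89641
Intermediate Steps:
d(b) = (-5 + b)*(9 + b)
874/d(X(5)) = 874/(-45 + (6*5)² + 4*(6*5)) = 874/(-45 + 30² + 4*30) = 874/(-45 + 900 + 120) = 874/975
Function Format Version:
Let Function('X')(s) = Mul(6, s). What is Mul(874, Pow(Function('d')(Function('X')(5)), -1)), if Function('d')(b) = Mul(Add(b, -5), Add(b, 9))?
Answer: Rational(874, 975) ≈ 0.89641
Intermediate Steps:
Function('d')(b) = Mul(Add(-5, b), Add(9, b))
Mul(874, Pow(Function('d')(Function('X')(5)), -1)) = Mul(874, Pow(Add(-45, Pow(Mul(6, 5), 2), Mul(4, Mul(6, 5))), -1)) = Mul(874, Pow(Add(-45, Pow(30, 2), Mul(4, 30)), -1)) = Mul(874, Pow(Add(-45, 900, 120), -1)) = Mul(874, Pow(975, -1)) = Mul(874, Rational(1, 975)) = Rational(874, 975)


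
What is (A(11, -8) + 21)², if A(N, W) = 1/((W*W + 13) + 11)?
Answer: 3418801/7744 ≈ 441.48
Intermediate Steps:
A(N, W) = 1/(24 + W²) (A(N, W) = 1/((W² + 13) + 11) = 1/((13 + W²) + 11) = 1/(24 + W²))
(A(11, -8) + 21)² = (1/(24 + (-8)²) + 21)² = (1/(24 + 64) + 21)² = (1/88 + 21)² = (1849/88)² = 3418801/7744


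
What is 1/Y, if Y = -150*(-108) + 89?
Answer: 1/16289 ≈ 6.1391e-5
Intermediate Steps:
Y = 16289 (Y = 16200 + 89 = 16289)
1/Y = 1/16289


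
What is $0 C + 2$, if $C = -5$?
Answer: $2$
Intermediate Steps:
$0 C + 2 = 0 \left(-5\right) + 2 = 0 + 2 = 2$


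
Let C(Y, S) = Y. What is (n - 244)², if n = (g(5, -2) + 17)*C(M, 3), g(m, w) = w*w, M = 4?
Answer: 25600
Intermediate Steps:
g(m, w) = w²
n = 84 (n = ((-2)² + 17)*4 = (4 + 17)*4 = 21*4 = 84)
(n - 244)² = (84 - 244)² = (-160)² = 25600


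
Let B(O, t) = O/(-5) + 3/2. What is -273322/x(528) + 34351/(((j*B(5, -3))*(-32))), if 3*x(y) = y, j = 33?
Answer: -854317/528 ≈ -1618.0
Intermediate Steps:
x(y) = y/3
B(O, t) = 3/2 - O/5 (B(O, t) = O*(-⅕) + 3*(½) = -O/5 + 3/2 = 3/2 - O/5)
-273322/x(528) + 34351/(((j*B(5, -3))*(-32))) = -273322/((⅓)*528) + 34351/(((33*(3/2 - ⅕*5))*(-32))) = -273322/176 + 34351/(((33*(3/2 - 1))*(-32))) = -273322*1/176 + 34351/(((33*(½))*(-32))) = -136661/88 + 34351/(((33/2)*(-32))) = -136661/88 + 34351/(-528) = -136661/88 + 34351*(-1/528) = -136661/88 - 34351/528 = -854317/528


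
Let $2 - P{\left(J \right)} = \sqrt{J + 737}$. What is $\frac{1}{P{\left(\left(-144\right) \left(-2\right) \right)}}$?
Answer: $- \frac{2}{1021} - \frac{5 \sqrt{41}}{1021} \approx -0.033316$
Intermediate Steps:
$P{\left(J \right)} = 2 - \sqrt{737 + J}$ ($P{\left(J \right)} = 2 - \sqrt{J + 737} = 2 - \sqrt{737 + J}$)
$\frac{1}{P{\left(\left(-144\right) \left(-2\right) \right)}} = \frac{1}{2 - \sqrt{737 - -288}} = \frac{1}{2 - \sqrt{737 + 288}} = \frac{1}{2 - \sqrt{1025}} = \frac{1}{2 - 5 \sqrt{41}}$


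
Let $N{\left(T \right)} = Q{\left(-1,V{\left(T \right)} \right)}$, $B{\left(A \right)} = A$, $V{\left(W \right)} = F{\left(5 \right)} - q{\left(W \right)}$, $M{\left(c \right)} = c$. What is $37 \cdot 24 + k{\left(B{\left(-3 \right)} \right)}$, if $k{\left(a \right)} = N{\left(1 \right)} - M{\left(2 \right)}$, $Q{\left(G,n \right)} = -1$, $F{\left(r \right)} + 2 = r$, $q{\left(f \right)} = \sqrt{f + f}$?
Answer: $885$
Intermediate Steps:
$q{\left(f \right)} = \sqrt{2} \sqrt{f}$ ($q{\left(f \right)} = \sqrt{2 f} = \sqrt{2} \sqrt{f}$)
$F{\left(r \right)} = -2 + r$
$V{\left(W \right)} = 3 - \sqrt{2} \sqrt{W}$ ($V{\left(W \right)} = \left(-2 + 5\right) - \sqrt{2} \sqrt{W} = 3 - \sqrt{2} \sqrt{W}$)
$N{\left(T \right)} = -1$
$k{\left(a \right)} = -3$ ($k{\left(a \right)} = -1 - 2 = -3$)
$37 \cdot 24 + k{\left(B{\left(-3 \right)} \right)} = 37 \cdot 24 - 3 = 888 - 3 = 885$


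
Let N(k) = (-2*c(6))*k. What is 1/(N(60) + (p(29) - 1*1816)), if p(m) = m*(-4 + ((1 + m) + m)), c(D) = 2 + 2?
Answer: -1/701 ≈ -0.0014265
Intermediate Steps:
c(D) = 4
N(k) = -8*k (N(k) = (-2*4)*k = -8*k)
p(m) = m*(-3 + 2*m) (p(m) = m*(-4 + (1 + 2*m)) = m*(-3 + 2*m))
1/(N(60) + (p(29) - 1*1816)) = 1/(-8*60 + (29*(-3 + 2*29) - 1*1816)) = 1/(-480 + (29*(-3 + 58) - 1816)) = 1/(-480 + (29*55 - 1816)) = 1/(-480 + (1595 - 1816)) = 1/(-480 - 221) = 1/(-701) = -1/701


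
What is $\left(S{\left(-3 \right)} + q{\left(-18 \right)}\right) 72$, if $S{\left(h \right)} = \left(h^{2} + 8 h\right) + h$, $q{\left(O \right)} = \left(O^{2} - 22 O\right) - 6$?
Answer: $50112$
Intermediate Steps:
$q{\left(O \right)} = -6 + O^{2} - 22 O$
$S{\left(h \right)} = h^{2} + 9 h$
$\left(S{\left(-3 \right)} + q{\left(-18 \right)}\right) 72 = \left(- 3 \left(9 - 3\right) - \left(-390 - 324\right)\right) 72 = \left(\left(-3\right) 6 + \left(-6 + 324 + 396\right)\right) 72 = \left(-18 + 714\right) 72 = 696 \cdot 72 = 50112$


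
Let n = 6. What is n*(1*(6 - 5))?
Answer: 6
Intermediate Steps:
n*(1*(6 - 5)) = 6*(1*(6 - 5)) = 6*(1*1) = 6*1 = 6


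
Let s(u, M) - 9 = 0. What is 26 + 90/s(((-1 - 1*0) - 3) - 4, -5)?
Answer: 36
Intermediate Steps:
s(u, M) = 9 (s(u, M) = 9 + 0 = 9)
26 + 90/s(((-1 - 1*0) - 3) - 4, -5) = 26 + 90/9 = 26 + 90*(⅑) = 26 + 10 = 36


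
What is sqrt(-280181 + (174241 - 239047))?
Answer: I*sqrt(344987) ≈ 587.36*I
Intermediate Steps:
sqrt(-280181 + (174241 - 239047)) = sqrt(-280181 - 64806) = sqrt(-344987) = I*sqrt(344987)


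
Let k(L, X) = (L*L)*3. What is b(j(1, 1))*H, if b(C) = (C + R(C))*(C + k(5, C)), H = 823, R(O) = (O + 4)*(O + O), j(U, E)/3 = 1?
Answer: 2888730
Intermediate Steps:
k(L, X) = 3*L² (k(L, X) = L²*3 = 3*L²)
j(U, E) = 3 (j(U, E) = 3*1 = 3)
R(O) = 2*O*(4 + O) (R(O) = (4 + O)*(2*O) = 2*O*(4 + O))
b(C) = (75 + C)*(C + 2*C*(4 + C)) (b(C) = (C + 2*C*(4 + C))*(C + 3*5²) = (C + 2*C*(4 + C))*(C + 3*25) = (C + 2*C*(4 + C))*(C + 75) = (C + 2*C*(4 + C))*(75 + C) = (75 + C)*(C + 2*C*(4 + C)))
b(j(1, 1))*H = (3*(675 + 2*3² + 159*3))*823 = (3*(675 + 2*9 + 477))*823 = (3*(675 + 18 + 477))*823 = (3*1170)*823 = 3510*823 = 2888730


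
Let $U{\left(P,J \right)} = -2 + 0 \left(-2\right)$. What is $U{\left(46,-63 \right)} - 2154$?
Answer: $-2156$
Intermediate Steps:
$U{\left(P,J \right)} = -2$ ($U{\left(P,J \right)} = -2 + 0 = -2$)
$U{\left(46,-63 \right)} - 2154 = -2 - 2154 = -2156$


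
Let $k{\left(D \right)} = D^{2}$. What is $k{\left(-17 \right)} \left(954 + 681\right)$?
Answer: $472515$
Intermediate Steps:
$k{\left(-17 \right)} \left(954 + 681\right) = \left(-17\right)^{2} \left(954 + 681\right) = 289 \cdot 1635 = 472515$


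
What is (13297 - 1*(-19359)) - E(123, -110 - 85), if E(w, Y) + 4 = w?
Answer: 32537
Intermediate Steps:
E(w, Y) = -4 + w
(13297 - 1*(-19359)) - E(123, -110 - 85) = (13297 - 1*(-19359)) - (-4 + 123) = (13297 + 19359) - 1*119 = 32656 - 119 = 32537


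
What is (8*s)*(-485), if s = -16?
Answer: 62080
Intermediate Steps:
(8*s)*(-485) = (8*(-16))*(-485) = -128*(-485) = 62080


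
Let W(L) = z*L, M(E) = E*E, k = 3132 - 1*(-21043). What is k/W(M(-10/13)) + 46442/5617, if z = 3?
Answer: 918504295/67404 ≈ 13627.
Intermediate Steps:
k = 24175 (k = 3132 + 21043 = 24175)
M(E) = E²
W(L) = 3*L
k/W(M(-10/13)) + 46442/5617 = 24175/((3*(-10/13)²)) + 46442/5617 = 24175/((3*(100/169))) + 46442/5617 = 24175/(300/169) + 46442/5617 = 24175*(169/300) + 46442/5617 = 163423/12 + 46442/5617 = 918504295/67404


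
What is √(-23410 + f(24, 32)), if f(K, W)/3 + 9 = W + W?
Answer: I*√23245 ≈ 152.46*I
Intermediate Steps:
f(K, W) = -27 + 6*W (f(K, W) = -27 + 3*(W + W) = -27 + 3*(2*W) = -27 + 6*W)
√(-23410 + f(24, 32)) = √(-23410 + (-27 + 6*32)) = √(-23410 + (-27 + 192)) = √(-23410 + 165) = √(-23245) = I*√23245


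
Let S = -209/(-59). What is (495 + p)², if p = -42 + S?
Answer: 725548096/3481 ≈ 2.0843e+5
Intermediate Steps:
S = 209/59 (S = -209*(-1/59) = 209/59 ≈ 3.5424)
p = -2269/59 (p = -42 + 209/59 = -2269/59 ≈ -38.458)
(495 + p)² = (495 - 2269/59)² = (26936/59)² = 725548096/3481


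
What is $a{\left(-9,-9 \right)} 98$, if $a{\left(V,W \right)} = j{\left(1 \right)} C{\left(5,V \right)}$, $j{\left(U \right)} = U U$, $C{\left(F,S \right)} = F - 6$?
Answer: $-98$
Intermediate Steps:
$C{\left(F,S \right)} = -6 + F$ ($C{\left(F,S \right)} = F - 6 = -6 + F$)
$j{\left(U \right)} = U^{2}$
$a{\left(V,W \right)} = -1$ ($a{\left(V,W \right)} = 1^{2} \left(-6 + 5\right) = 1 \left(-1\right) = -1$)
$a{\left(-9,-9 \right)} 98 = \left(-1\right) 98 = -98$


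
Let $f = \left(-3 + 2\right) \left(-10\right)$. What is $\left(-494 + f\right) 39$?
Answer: $-18876$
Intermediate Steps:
$f = 10$ ($f = \left(-1\right) \left(-10\right) = 10$)
$\left(-494 + f\right) 39 = \left(-494 + 10\right) 39 = \left(-484\right) 39 = -18876$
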